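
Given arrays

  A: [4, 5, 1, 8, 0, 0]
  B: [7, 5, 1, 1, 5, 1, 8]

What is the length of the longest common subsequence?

3

Taking 5 at A[2]=B[5], 1 at A[3]=B[6], 8 at A[4]=B[7] gives a common subsequence of length 3, and the DP table's final entry dp[6][7] is also 3, so no common subsequence is longer.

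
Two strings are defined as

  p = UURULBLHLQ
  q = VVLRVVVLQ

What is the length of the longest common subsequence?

3

Let dp[i][j] be the LCS length of the first i characters of p and the first j characters of q. dp[i][j] = dp[i-1][j-1]+1 when the i-th and j-th characters match, else max(dp[i-1][j], dp[i][j-1]).
    ·  V  V  L  R  V  V  V  L  Q
 ·  0  0  0  0  0  0  0  0  0  0
 U  0  0  0  0  0  0  0  0  0  0
 U  0  0  0  0  0  0  0  0  0  0
 R  0  0  0  0  1  1  1  1  1  1
 U  0  0  0  0  1  1  1  1  1  1
 L  0  0  0  1  1  1  1  1  2  2
 B  0  0  0  1  1  1  1  1  2  2
 L  0  0  0  1  1  1  1  1  2  2
 H  0  0  0  1  1  1  1  1  2  2
 L  0  0  0  1  1  1  1  1  2  2
 Q  0  0  0  1  1  1  1  1  2  3
dp[10][9] = 3. One LCS (by backtracking along matches): RLQ.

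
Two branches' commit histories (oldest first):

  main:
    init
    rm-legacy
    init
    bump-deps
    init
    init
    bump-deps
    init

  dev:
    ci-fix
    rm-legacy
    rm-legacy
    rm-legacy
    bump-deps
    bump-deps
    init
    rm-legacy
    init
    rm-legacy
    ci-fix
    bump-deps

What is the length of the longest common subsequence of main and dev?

5

Pick rm-legacy [2,4], then bump-deps [4,6], then init [5,7], then init [6,9], then bump-deps [7,12]; all 5 commits appear in both, in order. dp[8][12] = 5 confirms this is the maximum.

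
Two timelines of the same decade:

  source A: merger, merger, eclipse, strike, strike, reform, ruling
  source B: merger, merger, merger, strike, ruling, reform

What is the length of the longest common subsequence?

Pick merger [1,2], merger [2,3], strike [4,4], reform [6,6]; all 4 events appear in both, in order. The LCS DP gives dp[7][6] = 4, so this is optimal.

4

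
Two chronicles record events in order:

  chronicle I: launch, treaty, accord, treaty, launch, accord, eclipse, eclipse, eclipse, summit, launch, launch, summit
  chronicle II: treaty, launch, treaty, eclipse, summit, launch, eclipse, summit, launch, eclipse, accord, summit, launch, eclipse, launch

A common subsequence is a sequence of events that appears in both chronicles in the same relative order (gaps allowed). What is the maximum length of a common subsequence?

One common subsequence of length 8: launch (chronicle I #1, chronicle II #2), then treaty (chronicle I #2, chronicle II #3), then launch (chronicle I #5, chronicle II #6), then eclipse (chronicle I #7, chronicle II #7), then eclipse (chronicle I #8, chronicle II #10), then summit (chronicle I #10, chronicle II #12), then launch (chronicle I #11, chronicle II #13), then launch (chronicle I #12, chronicle II #15). Since dp[13][15] = 8, nothing longer is possible.

8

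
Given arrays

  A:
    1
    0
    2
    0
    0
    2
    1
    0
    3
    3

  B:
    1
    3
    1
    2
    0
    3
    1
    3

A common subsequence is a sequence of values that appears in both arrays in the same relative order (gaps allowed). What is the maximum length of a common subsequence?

One common subsequence of length 5: 1 [1,3]; then 2 [3,4]; then 0 [4,5]; then 1 [7,7]; then 3 [10,8], and the DP table's final entry dp[10][8] is also 5, so no common subsequence is longer.

5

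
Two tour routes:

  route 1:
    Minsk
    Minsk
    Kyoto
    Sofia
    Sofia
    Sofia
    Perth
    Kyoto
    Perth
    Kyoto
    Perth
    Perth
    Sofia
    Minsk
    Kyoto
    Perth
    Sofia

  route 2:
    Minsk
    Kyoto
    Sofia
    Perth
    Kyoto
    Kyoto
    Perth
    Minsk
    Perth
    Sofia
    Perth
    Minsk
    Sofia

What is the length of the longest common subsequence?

11

Pick Minsk at route 1[2]=route 2[1], then Kyoto at route 1[3]=route 2[2], then Sofia at route 1[6]=route 2[3], then Perth at route 1[7]=route 2[4], then Kyoto at route 1[8]=route 2[5], then Kyoto at route 1[10]=route 2[6], then Perth at route 1[11]=route 2[7], then Perth at route 1[12]=route 2[9], then Sofia at route 1[13]=route 2[10], then Minsk at route 1[14]=route 2[12], then Sofia at route 1[17]=route 2[13]; all 11 stops appear in both, in order. Since dp[17][13] = 11, nothing longer is possible.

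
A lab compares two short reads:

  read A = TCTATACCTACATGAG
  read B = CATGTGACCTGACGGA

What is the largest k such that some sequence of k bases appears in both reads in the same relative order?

Pick C [2,1], T [3,3], T [5,5], A [6,7], C [7,8], C [8,9], T [9,10], A [10,12], C [11,13], G [14,15], A [15,16]; all 11 bases appear in both, in order, and the DP table's final entry dp[16][16] is also 11, so no common subsequence is longer.

11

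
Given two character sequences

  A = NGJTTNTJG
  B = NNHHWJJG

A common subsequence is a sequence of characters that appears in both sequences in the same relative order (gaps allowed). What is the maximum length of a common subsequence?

4

Taking N [1,2], J [3,6], J [8,7], G [9,8] gives a common subsequence of length 4. The LCS DP gives dp[9][8] = 4, so this is optimal.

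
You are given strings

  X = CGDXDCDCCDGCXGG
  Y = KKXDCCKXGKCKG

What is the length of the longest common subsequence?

Taking X (X #4, Y #3), then D (X #5, Y #4), then C (X #6, Y #5), then C (X #8, Y #6), then G (X #11, Y #9), then C (X #12, Y #11), then G (X #15, Y #13) gives a common subsequence of length 7, and the DP table's final entry dp[15][13] is also 7, so no common subsequence is longer.

7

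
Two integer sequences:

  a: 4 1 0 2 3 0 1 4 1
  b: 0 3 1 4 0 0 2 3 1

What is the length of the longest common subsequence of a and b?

Let dp[i][j] be the LCS length of the first i values of a and the first j values of b. dp[i][j] = dp[i-1][j-1]+1 when the i-th and j-th values match, else max(dp[i-1][j], dp[i][j-1]).
    ·  0  3  1  4  0  0  2  3  1
 ·  0  0  0  0  0  0  0  0  0  0
 4  0  0  0  0  1  1  1  1  1  1
 1  0  0  0  1  1  1  1  1  1  2
 0  0  1  1  1  1  2  2  2  2  2
 2  0  1  1  1  1  2  2  3  3  3
 3  0  1  2  2  2  2  2  3  4  4
 0  0  1  2  2  2  3  3  3  4  4
 1  0  1  2  3  3  3  3  3  4  5
 4  0  1  2  3  4  4  4  4  4  5
 1  0  1  2  3  4  4  4  4  4  5
dp[9][9] = 5. One LCS (by backtracking along matches): 4, 0, 2, 3, 1.

5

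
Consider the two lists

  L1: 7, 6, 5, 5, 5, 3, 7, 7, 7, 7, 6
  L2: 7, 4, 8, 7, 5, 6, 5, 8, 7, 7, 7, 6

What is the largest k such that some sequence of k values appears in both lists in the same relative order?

Match 7 at L1[1]=L2[4]; then 6 at L1[2]=L2[6]; then 5 at L1[3]=L2[7]; then 7 at L1[8]=L2[9]; then 7 at L1[9]=L2[10]; then 7 at L1[10]=L2[11]; then 6 at L1[11]=L2[12] — 7 values in the same relative order in both. dp[11][12] = 7 confirms this is the maximum.

7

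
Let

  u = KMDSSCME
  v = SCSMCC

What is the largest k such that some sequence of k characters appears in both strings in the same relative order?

3

Match S (u #4, v #1) → S (u #5, v #3) → C (u #6, v #6) — 3 characters in the same relative order in both. The LCS DP gives dp[8][6] = 3, so this is optimal.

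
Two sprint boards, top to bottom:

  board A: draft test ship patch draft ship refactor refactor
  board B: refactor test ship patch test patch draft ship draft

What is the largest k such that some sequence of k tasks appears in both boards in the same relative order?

5

Match test at board A[2]=board B[2], ship at board A[3]=board B[3], patch at board A[4]=board B[6], draft at board A[5]=board B[7], ship at board A[6]=board B[8] — 5 tasks in the same relative order in both. Since dp[8][9] = 5, nothing longer is possible.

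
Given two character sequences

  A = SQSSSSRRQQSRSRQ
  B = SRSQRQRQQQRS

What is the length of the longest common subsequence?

8

Pick S [1,3] → Q [2,4] → R [7,5] → R [8,7] → Q [9,9] → Q [10,10] → R [12,11] → S [13,12]; all 8 characters appear in both, in order. dp[15][12] = 8 confirms this is the maximum.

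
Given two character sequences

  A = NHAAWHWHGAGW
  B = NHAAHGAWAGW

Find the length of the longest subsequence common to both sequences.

Let dp[i][j] be the LCS length of the first i characters of A and the first j characters of B. dp[i][j] = dp[i-1][j-1]+1 when the i-th and j-th characters match, else max(dp[i-1][j], dp[i][j-1]).
    ·  N  H  A  A  H  G  A  W  A  G  W
 ·  0  0  0  0  0  0  0  0  0  0  0  0
 N  0  1  1  1  1  1  1  1  1  1  1  1
 H  0  1  2  2  2  2  2  2  2  2  2  2
 A  0  1  2  3  3  3  3  3  3  3  3  3
 A  0  1  2  3  4  4  4  4  4  4  4  4
 W  0  1  2  3  4  4  4  4  5  5  5  5
 H  0  1  2  3  4  5  5  5  5  5  5  5
 W  0  1  2  3  4  5  5  5  6  6  6  6
 H  0  1  2  3  4  5  5  5  6  6  6  6
 G  0  1  2  3  4  5  6  6  6  6  7  7
 A  0  1  2  3  4  5  6  7  7  7  7  7
 G  0  1  2  3  4  5  6  7  7  7  8  8
 W  0  1  2  3  4  5  6  7  8  8  8  9
dp[12][11] = 9. One LCS (by backtracking along matches): NHAAHWAGW.

9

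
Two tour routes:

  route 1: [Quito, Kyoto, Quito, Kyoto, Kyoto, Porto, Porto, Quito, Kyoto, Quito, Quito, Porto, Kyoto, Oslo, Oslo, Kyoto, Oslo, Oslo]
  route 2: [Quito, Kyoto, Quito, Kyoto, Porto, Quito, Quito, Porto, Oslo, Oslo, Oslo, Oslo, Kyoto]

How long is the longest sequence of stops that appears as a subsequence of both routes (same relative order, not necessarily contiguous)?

Pick Quito [1,1]; then Kyoto [2,2]; then Quito [3,3]; then Kyoto [5,4]; then Porto [7,5]; then Quito [10,6]; then Quito [11,7]; then Porto [12,8]; then Oslo [14,9]; then Oslo [15,10]; then Oslo [17,11]; then Oslo [18,12]; all 12 stops appear in both, in order. Since dp[18][13] = 12, nothing longer is possible.

12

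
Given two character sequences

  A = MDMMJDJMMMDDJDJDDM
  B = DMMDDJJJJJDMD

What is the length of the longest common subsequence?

9

One common subsequence of length 9: D [2,1], M [3,2], M [4,3], J [5,7], J [7,8], J [13,9], J [15,10], D [16,11], D [17,13], and the DP table's final entry dp[18][13] is also 9, so no common subsequence is longer.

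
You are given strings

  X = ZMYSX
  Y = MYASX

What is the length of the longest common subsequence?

Let dp[i][j] be the LCS length of the first i characters of X and the first j characters of Y. dp[i][j] = dp[i-1][j-1]+1 when the i-th and j-th characters match, else max(dp[i-1][j], dp[i][j-1]).
    ·  M  Y  A  S  X
 ·  0  0  0  0  0  0
 Z  0  0  0  0  0  0
 M  0  1  1  1  1  1
 Y  0  1  2  2  2  2
 S  0  1  2  2  3  3
 X  0  1  2  2  3  4
dp[5][5] = 4. One LCS (by backtracking along matches): MYSX.

4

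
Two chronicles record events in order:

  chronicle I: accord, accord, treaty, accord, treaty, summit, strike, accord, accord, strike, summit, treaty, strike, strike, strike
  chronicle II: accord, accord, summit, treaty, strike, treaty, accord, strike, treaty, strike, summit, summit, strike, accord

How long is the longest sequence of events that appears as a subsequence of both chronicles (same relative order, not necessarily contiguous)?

One common subsequence of length 9: accord [1,1] → accord [2,2] → treaty [3,4] → treaty [5,6] → accord [9,7] → strike [10,8] → treaty [12,9] → strike [13,10] → strike [14,13]. The LCS DP gives dp[15][14] = 9, so this is optimal.

9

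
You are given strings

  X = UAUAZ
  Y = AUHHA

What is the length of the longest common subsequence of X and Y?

3

One common subsequence of length 3: A at X[2]=Y[1]; then U at X[3]=Y[2]; then A at X[4]=Y[5]. Since dp[5][5] = 3, nothing longer is possible.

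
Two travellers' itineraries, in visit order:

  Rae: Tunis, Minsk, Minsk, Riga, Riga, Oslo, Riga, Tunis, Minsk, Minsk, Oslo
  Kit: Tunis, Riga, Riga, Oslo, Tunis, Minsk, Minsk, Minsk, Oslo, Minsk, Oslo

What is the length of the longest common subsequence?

8

Match Tunis at Rae[1]=Kit[1]; then Riga at Rae[4]=Kit[2]; then Riga at Rae[5]=Kit[3]; then Oslo at Rae[6]=Kit[4]; then Tunis at Rae[8]=Kit[5]; then Minsk at Rae[9]=Kit[8]; then Minsk at Rae[10]=Kit[10]; then Oslo at Rae[11]=Kit[11] — 8 stops in the same relative order in both. dp[11][11] = 8 confirms this is the maximum.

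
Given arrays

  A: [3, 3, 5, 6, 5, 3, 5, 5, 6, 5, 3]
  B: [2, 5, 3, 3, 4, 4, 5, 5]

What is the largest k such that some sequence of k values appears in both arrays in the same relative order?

One common subsequence of length 4: 3 at A[1]=B[3] → 3 at A[2]=B[4] → 5 at A[8]=B[7] → 5 at A[10]=B[8]. The LCS DP gives dp[11][8] = 4, so this is optimal.

4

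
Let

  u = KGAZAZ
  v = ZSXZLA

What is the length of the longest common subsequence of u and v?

Match Z at u[4]=v[4]; then A at u[5]=v[6] — 2 characters in the same relative order in both. Since dp[6][6] = 2, nothing longer is possible.

2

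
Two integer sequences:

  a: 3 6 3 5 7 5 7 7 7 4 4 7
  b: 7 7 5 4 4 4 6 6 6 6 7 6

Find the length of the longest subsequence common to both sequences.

5

Let dp[i][j] be the LCS length of the first i values of a and the first j values of b. dp[i][j] = dp[i-1][j-1]+1 when the i-th and j-th values match, else max(dp[i-1][j], dp[i][j-1]).
    ·  7  7  5  4  4  4  6  6  6  6  7  6
 ·  0  0  0  0  0  0  0  0  0  0  0  0  0
 3  0  0  0  0  0  0  0  0  0  0  0  0  0
 6  0  0  0  0  0  0  0  1  1  1  1  1  1
 3  0  0  0  0  0  0  0  1  1  1  1  1  1
 5  0  0  0  1  1  1  1  1  1  1  1  1  1
 7  0  1  1  1  1  1  1  1  1  1  1  2  2
 5  0  1  1  2  2  2  2  2  2  2  2  2  2
 7  0  1  2  2  2  2  2  2  2  2  2  3  3
 7  0  1  2  2  2  2  2  2  2  2  2  3  3
 7  0  1  2  2  2  2  2  2  2  2  2  3  3
 4  0  1  2  2  3  3  3  3  3  3  3  3  3
 4  0  1  2  2  3  4  4  4  4  4  4  4  4
 7  0  1  2  2  3  4  4  4  4  4  4  5  5
dp[12][12] = 5. One LCS (by backtracking along matches): 7, 5, 4, 4, 7.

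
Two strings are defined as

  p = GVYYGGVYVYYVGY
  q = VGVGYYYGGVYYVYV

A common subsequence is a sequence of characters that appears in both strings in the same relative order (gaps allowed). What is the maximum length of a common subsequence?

Taking G at p[1]=q[2] → V at p[2]=q[3] → Y at p[3]=q[6] → Y at p[4]=q[7] → G at p[5]=q[8] → G at p[6]=q[9] → V at p[7]=q[10] → Y at p[8]=q[12] → V at p[9]=q[13] → Y at p[11]=q[14] → V at p[12]=q[15] gives a common subsequence of length 11. Since dp[14][15] = 11, nothing longer is possible.

11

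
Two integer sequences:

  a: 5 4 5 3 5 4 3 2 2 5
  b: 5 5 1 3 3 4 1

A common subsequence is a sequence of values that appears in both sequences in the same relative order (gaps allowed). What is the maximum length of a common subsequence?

Let dp[i][j] be the LCS length of the first i values of a and the first j values of b. dp[i][j] = dp[i-1][j-1]+1 when the i-th and j-th values match, else max(dp[i-1][j], dp[i][j-1]).
    ·  5  5  1  3  3  4  1
 ·  0  0  0  0  0  0  0  0
 5  0  1  1  1  1  1  1  1
 4  0  1  1  1  1  1  2  2
 5  0  1  2  2  2  2  2  2
 3  0  1  2  2  3  3  3  3
 5  0  1  2  2  3  3  3  3
 4  0  1  2  2  3  3  4  4
 3  0  1  2  2  3  4  4  4
 2  0  1  2  2  3  4  4  4
 2  0  1  2  2  3  4  4  4
 5  0  1  2  2  3  4  4  4
dp[10][7] = 4. One LCS (by backtracking along matches): 5, 5, 3, 4.

4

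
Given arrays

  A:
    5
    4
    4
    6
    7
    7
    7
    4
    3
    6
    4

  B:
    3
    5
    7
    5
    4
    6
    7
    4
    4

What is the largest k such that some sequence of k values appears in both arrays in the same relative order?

6

One common subsequence of length 6: 5 (A #1, B #4) → 4 (A #3, B #5) → 6 (A #4, B #6) → 7 (A #7, B #7) → 4 (A #8, B #8) → 4 (A #11, B #9). dp[11][9] = 6 confirms this is the maximum.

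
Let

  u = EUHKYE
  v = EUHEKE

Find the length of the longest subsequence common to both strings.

5

Let dp[i][j] be the LCS length of the first i characters of u and the first j characters of v. dp[i][j] = dp[i-1][j-1]+1 when the i-th and j-th characters match, else max(dp[i-1][j], dp[i][j-1]).
    ·  E  U  H  E  K  E
 ·  0  0  0  0  0  0  0
 E  0  1  1  1  1  1  1
 U  0  1  2  2  2  2  2
 H  0  1  2  3  3  3  3
 K  0  1  2  3  3  4  4
 Y  0  1  2  3  3  4  4
 E  0  1  2  3  4  4  5
dp[6][6] = 5. One LCS (by backtracking along matches): EUHKE.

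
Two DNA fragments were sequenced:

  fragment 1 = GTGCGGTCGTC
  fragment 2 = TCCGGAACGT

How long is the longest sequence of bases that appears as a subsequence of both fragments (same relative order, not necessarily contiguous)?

Let dp[i][j] be the LCS length of the first i bases of fragment 1 and the first j bases of fragment 2. dp[i][j] = dp[i-1][j-1]+1 when the i-th and j-th bases match, else max(dp[i-1][j], dp[i][j-1]).
    ·  T  C  C  G  G  A  A  C  G  T
 ·  0  0  0  0  0  0  0  0  0  0  0
 G  0  0  0  0  1  1  1  1  1  1  1
 T  0  1  1  1  1  1  1  1  1  1  2
 G  0  1  1  1  2  2  2  2  2  2  2
 C  0  1  2  2  2  2  2  2  3  3  3
 G  0  1  2  2  3  3  3  3  3  4  4
 G  0  1  2  2  3  4  4  4  4  4  4
 T  0  1  2  2  3  4  4  4  4  4  5
 C  0  1  2  3  3  4  4  4  5  5  5
 G  0  1  2  3  4  4  4  4  5  6  6
 T  0  1  2  3  4  4  4  4  5  6  7
 C  0  1  2  3  4  4  4  4  5  6  7
dp[11][10] = 7. One LCS (by backtracking along matches): TCGGCGT.

7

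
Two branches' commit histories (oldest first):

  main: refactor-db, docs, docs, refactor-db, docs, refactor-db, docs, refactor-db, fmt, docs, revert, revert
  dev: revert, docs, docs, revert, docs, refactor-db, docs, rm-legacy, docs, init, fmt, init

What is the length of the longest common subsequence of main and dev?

Taking docs at main[2]=dev[3]; then docs at main[3]=dev[5]; then refactor-db at main[4]=dev[6]; then docs at main[5]=dev[7]; then docs at main[7]=dev[9]; then fmt at main[9]=dev[11] gives a common subsequence of length 6. Since dp[12][12] = 6, nothing longer is possible.

6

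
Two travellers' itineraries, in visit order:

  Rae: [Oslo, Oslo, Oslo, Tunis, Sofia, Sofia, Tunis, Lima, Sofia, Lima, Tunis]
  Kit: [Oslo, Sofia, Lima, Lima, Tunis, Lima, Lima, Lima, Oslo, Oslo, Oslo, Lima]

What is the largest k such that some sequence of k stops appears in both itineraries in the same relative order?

One common subsequence of length 5: Oslo at Rae[3]=Kit[1] → Sofia at Rae[5]=Kit[2] → Tunis at Rae[7]=Kit[5] → Lima at Rae[8]=Kit[8] → Lima at Rae[10]=Kit[12]. dp[11][12] = 5 confirms this is the maximum.

5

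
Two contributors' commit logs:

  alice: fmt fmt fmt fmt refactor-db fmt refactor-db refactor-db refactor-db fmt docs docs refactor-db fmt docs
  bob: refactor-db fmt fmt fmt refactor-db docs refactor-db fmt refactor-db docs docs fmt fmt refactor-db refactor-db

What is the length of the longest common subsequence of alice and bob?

9

Pick fmt at alice[1]=bob[2], fmt at alice[2]=bob[3], fmt at alice[3]=bob[4], refactor-db at alice[5]=bob[7], fmt at alice[6]=bob[8], refactor-db at alice[9]=bob[9], docs at alice[11]=bob[10], docs at alice[12]=bob[11], refactor-db at alice[13]=bob[15]; all 9 commits appear in both, in order. The LCS DP gives dp[15][15] = 9, so this is optimal.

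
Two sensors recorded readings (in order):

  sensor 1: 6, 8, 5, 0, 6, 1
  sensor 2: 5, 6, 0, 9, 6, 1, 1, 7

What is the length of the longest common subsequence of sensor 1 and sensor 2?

4

Let dp[i][j] be the LCS length of the first i values of sensor 1 and the first j values of sensor 2. dp[i][j] = dp[i-1][j-1]+1 when the i-th and j-th values match, else max(dp[i-1][j], dp[i][j-1]).
    ·  5  6  0  9  6  1  1  7
 ·  0  0  0  0  0  0  0  0  0
 6  0  0  1  1  1  1  1  1  1
 8  0  0  1  1  1  1  1  1  1
 5  0  1  1  1  1  1  1  1  1
 0  0  1  1  2  2  2  2  2  2
 6  0  1  2  2  2  3  3  3  3
 1  0  1  2  2  2  3  4  4  4
dp[6][8] = 4. One LCS (by backtracking along matches): 6, 0, 6, 1.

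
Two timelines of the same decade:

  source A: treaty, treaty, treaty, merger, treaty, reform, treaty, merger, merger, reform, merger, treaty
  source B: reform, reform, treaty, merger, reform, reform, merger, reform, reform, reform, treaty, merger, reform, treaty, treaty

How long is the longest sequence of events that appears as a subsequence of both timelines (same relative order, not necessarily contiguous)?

7

Taking treaty [1,3], merger [4,7], reform [6,10], treaty [7,11], merger [9,12], reform [10,13], treaty [12,15] gives a common subsequence of length 7. The LCS DP gives dp[12][15] = 7, so this is optimal.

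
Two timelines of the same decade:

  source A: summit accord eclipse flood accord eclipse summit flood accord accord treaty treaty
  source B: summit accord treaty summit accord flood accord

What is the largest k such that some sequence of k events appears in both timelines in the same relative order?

5

Pick summit at source A[1]=source B[1], accord at source A[2]=source B[2], accord at source A[5]=source B[5], flood at source A[8]=source B[6], accord at source A[10]=source B[7]; all 5 events appear in both, in order. dp[12][7] = 5 confirms this is the maximum.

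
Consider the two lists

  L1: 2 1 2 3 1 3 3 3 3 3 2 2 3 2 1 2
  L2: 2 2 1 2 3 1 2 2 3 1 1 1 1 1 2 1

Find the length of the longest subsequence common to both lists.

Taking 2 (L1 #1, L2 #2) → 1 (L1 #2, L2 #3) → 2 (L1 #3, L2 #4) → 3 (L1 #4, L2 #5) → 1 (L1 #5, L2 #6) → 2 (L1 #11, L2 #7) → 2 (L1 #12, L2 #8) → 3 (L1 #13, L2 #9) → 2 (L1 #14, L2 #15) → 1 (L1 #15, L2 #16) gives a common subsequence of length 10. The LCS DP gives dp[16][16] = 10, so this is optimal.

10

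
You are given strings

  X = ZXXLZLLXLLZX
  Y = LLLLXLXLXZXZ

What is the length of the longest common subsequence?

8

Let dp[i][j] be the LCS length of the first i characters of X and the first j characters of Y. dp[i][j] = dp[i-1][j-1]+1 when the i-th and j-th characters match, else max(dp[i-1][j], dp[i][j-1]).
    ·  L  L  L  L  X  L  X  L  X  Z  X  Z
 ·  0  0  0  0  0  0  0  0  0  0  0  0  0
 Z  0  0  0  0  0  0  0  0  0  0  1  1  1
 X  0  0  0  0  0  1  1  1  1  1  1  2  2
 X  0  0  0  0  0  1  1  2  2  2  2  2  2
 L  0  1  1  1  1  1  2  2  3  3  3  3  3
 Z  0  1  1  1  1  1  2  2  3  3  4  4  4
 L  0  1  2  2  2  2  2  2  3  3  4  4  4
 L  0  1  2  3  3  3  3  3  3  3  4  4  4
 X  0  1  2  3  3  4  4  4  4  4  4  5  5
 L  0  1  2  3  4  4  5  5  5  5  5  5  5
 L  0  1  2  3  4  4  5  5  6  6  6  6  6
 Z  0  1  2  3  4  4  5  5  6  6  7  7  7
 X  0  1  2  3  4  5  5  6  6  7  7  8  8
dp[12][12] = 8. One LCS (by backtracking along matches): LLLXLLZX.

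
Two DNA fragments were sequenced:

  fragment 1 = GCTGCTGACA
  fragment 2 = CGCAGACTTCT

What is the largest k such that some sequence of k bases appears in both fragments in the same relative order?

Let dp[i][j] be the LCS length of the first i bases of fragment 1 and the first j bases of fragment 2. dp[i][j] = dp[i-1][j-1]+1 when the i-th and j-th bases match, else max(dp[i-1][j], dp[i][j-1]).
    ·  C  G  C  A  G  A  C  T  T  C  T
 ·  0  0  0  0  0  0  0  0  0  0  0  0
 G  0  0  1  1  1  1  1  1  1  1  1  1
 C  0  1  1  2  2  2  2  2  2  2  2  2
 T  0  1  1  2  2  2  2  2  3  3  3  3
 G  0  1  2  2  2  3  3  3  3  3  3  3
 C  0  1  2  3  3  3  3  4  4  4  4  4
 T  0  1  2  3  3  3  3  4  5  5  5  5
 G  0  1  2  3  3  4  4  4  5  5  5  5
 A  0  1  2  3  4  4  5  5  5  5  5  5
 C  0  1  2  3  4  4  5  6  6  6  6  6
 A  0  1  2  3  4  4  5  6  6  6  6  6
dp[10][11] = 6. One LCS (by backtracking along matches): GCGCTC.

6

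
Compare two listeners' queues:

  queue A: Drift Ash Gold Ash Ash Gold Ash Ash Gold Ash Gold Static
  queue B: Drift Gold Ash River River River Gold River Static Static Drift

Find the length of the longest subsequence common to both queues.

5

Match Drift (queue A #1, queue B #1), Gold (queue A #3, queue B #2), Ash (queue A #4, queue B #3), Gold (queue A #6, queue B #7), Static (queue A #12, queue B #10) — 5 songs in the same relative order in both. Since dp[12][11] = 5, nothing longer is possible.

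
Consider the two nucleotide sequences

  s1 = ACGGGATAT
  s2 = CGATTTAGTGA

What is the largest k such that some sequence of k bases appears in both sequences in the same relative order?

Let dp[i][j] be the LCS length of the first i bases of s1 and the first j bases of s2. dp[i][j] = dp[i-1][j-1]+1 when the i-th and j-th bases match, else max(dp[i-1][j], dp[i][j-1]).
    ·  C  G  A  T  T  T  A  G  T  G  A
 ·  0  0  0  0  0  0  0  0  0  0  0  0
 A  0  0  0  1  1  1  1  1  1  1  1  1
 C  0  1  1  1  1  1  1  1  1  1  1  1
 G  0  1  2  2  2  2  2  2  2  2  2  2
 G  0  1  2  2  2  2  2  2  3  3  3  3
 G  0  1  2  2  2  2  2  2  3  3  4  4
 A  0  1  2  3  3  3  3  3  3  3  4  5
 T  0  1  2  3  4  4  4  4  4  4  4  5
 A  0  1  2  3  4  4  4  5  5  5  5  5
 T  0  1  2  3  4  5  5  5  5  6  6  6
dp[9][11] = 6. One LCS (by backtracking along matches): CGATAT.

6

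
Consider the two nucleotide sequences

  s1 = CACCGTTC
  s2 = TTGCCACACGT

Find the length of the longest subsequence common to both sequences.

Match C at s1[1]=s2[5] → A at s1[2]=s2[6] → C at s1[3]=s2[7] → C at s1[4]=s2[9] → G at s1[5]=s2[10] → T at s1[7]=s2[11] — 6 bases in the same relative order in both. Since dp[8][11] = 6, nothing longer is possible.

6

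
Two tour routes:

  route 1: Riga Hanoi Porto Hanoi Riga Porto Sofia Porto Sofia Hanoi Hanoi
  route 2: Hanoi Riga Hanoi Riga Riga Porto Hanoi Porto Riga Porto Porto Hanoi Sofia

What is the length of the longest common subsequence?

One common subsequence of length 8: Riga [1,2], then Hanoi [2,3], then Porto [3,6], then Hanoi [4,7], then Riga [5,9], then Porto [6,10], then Porto [8,11], then Sofia [9,13]. dp[11][13] = 8 confirms this is the maximum.

8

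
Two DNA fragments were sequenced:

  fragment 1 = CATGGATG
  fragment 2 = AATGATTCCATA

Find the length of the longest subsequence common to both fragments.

Taking A at fragment 1[2]=fragment 2[2], then T at fragment 1[3]=fragment 2[3], then G at fragment 1[4]=fragment 2[4], then A at fragment 1[6]=fragment 2[10], then T at fragment 1[7]=fragment 2[11] gives a common subsequence of length 5. The LCS DP gives dp[8][12] = 5, so this is optimal.

5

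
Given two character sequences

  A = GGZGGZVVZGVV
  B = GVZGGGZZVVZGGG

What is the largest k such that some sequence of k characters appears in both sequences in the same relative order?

9

Match G [1,1], then G [2,4], then G [4,5], then G [5,6], then Z [6,8], then V [7,9], then V [8,10], then Z [9,11], then G [10,14] — 9 characters in the same relative order in both. The LCS DP gives dp[12][14] = 9, so this is optimal.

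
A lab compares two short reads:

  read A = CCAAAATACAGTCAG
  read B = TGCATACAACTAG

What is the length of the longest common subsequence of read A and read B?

9

One common subsequence of length 9: C at read A[2]=read B[3], A at read A[3]=read B[4], A at read A[4]=read B[6], A at read A[6]=read B[8], A at read A[8]=read B[9], C at read A[9]=read B[10], T at read A[12]=read B[11], A at read A[14]=read B[12], G at read A[15]=read B[13]. The LCS DP gives dp[15][13] = 9, so this is optimal.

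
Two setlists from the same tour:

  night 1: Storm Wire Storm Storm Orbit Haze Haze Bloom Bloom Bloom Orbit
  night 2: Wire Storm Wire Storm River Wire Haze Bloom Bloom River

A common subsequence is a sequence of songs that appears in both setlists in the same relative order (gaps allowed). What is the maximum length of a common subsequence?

6

Taking Storm at night 1[1]=night 2[2] → Wire at night 1[2]=night 2[3] → Storm at night 1[3]=night 2[4] → Haze at night 1[7]=night 2[7] → Bloom at night 1[8]=night 2[8] → Bloom at night 1[9]=night 2[9] gives a common subsequence of length 6. Since dp[11][10] = 6, nothing longer is possible.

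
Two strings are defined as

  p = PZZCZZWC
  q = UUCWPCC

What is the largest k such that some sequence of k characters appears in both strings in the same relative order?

3

Taking P (p #1, q #5) → C (p #4, q #6) → C (p #8, q #7) gives a common subsequence of length 3. dp[8][7] = 3 confirms this is the maximum.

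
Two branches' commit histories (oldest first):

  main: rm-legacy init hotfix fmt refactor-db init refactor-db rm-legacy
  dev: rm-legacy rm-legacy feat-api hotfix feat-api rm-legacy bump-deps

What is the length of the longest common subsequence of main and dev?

3

One common subsequence of length 3: rm-legacy [1,2]; then hotfix [3,4]; then rm-legacy [8,6], and the DP table's final entry dp[8][7] is also 3, so no common subsequence is longer.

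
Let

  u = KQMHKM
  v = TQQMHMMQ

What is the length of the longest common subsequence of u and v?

4

Match Q [2,3], then M [3,4], then H [4,5], then M [6,7] — 4 characters in the same relative order in both. dp[6][8] = 4 confirms this is the maximum.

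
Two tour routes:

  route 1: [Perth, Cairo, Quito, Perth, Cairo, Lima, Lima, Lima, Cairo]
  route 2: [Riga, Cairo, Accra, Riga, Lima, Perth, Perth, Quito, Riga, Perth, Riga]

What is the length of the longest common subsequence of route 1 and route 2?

3

Taking Perth at route 1[1]=route 2[7] → Quito at route 1[3]=route 2[8] → Perth at route 1[4]=route 2[10] gives a common subsequence of length 3, and the DP table's final entry dp[9][11] is also 3, so no common subsequence is longer.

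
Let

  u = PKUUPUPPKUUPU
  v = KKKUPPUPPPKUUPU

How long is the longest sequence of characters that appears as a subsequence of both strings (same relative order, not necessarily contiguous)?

11

Pick K at u[2]=v[3] → U at u[3]=v[4] → U at u[4]=v[7] → P at u[5]=v[8] → P at u[7]=v[9] → P at u[8]=v[10] → K at u[9]=v[11] → U at u[10]=v[12] → U at u[11]=v[13] → P at u[12]=v[14] → U at u[13]=v[15]; all 11 characters appear in both, in order, and the DP table's final entry dp[13][15] is also 11, so no common subsequence is longer.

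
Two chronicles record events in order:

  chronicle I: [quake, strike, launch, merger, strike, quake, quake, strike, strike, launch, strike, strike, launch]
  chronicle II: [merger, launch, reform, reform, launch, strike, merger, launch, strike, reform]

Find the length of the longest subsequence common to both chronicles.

4

Pick strike at chronicle I[2]=chronicle II[6], then merger at chronicle I[4]=chronicle II[7], then launch at chronicle I[10]=chronicle II[8], then strike at chronicle I[11]=chronicle II[9]; all 4 events appear in both, in order. dp[13][10] = 4 confirms this is the maximum.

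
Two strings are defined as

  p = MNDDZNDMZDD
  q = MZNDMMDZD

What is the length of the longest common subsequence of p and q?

7

Let dp[i][j] be the LCS length of the first i characters of p and the first j characters of q. dp[i][j] = dp[i-1][j-1]+1 when the i-th and j-th characters match, else max(dp[i-1][j], dp[i][j-1]).
    ·  M  Z  N  D  M  M  D  Z  D
 ·  0  0  0  0  0  0  0  0  0  0
 M  0  1  1  1  1  1  1  1  1  1
 N  0  1  1  2  2  2  2  2  2  2
 D  0  1  1  2  3  3  3  3  3  3
 D  0  1  1  2  3  3  3  4  4  4
 Z  0  1  2  2  3  3  3  4  5  5
 N  0  1  2  3  3  3  3  4  5  5
 D  0  1  2  3  4  4  4  4  5  6
 M  0  1  2  3  4  5  5  5  5  6
 Z  0  1  2  3  4  5  5  5  6  6
 D  0  1  2  3  4  5  5  6  6  7
 D  0  1  2  3  4  5  5  6  6  7
dp[11][9] = 7. One LCS (by backtracking along matches): MZNDMZD.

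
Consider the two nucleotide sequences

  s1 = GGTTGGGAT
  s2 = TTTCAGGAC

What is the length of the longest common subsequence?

5

Match T [3,2] → T [4,3] → G [6,6] → G [7,7] → A [8,8] — 5 bases in the same relative order in both. dp[9][9] = 5 confirms this is the maximum.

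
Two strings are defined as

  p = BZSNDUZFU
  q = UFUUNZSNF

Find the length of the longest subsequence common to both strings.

4

One common subsequence of length 4: Z (p #2, q #6); then S (p #3, q #7); then N (p #4, q #8); then F (p #8, q #9). dp[9][9] = 4 confirms this is the maximum.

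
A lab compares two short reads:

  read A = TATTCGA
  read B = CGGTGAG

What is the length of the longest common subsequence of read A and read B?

3

Taking T at read A[1]=read B[4] → A at read A[2]=read B[6] → G at read A[6]=read B[7] gives a common subsequence of length 3, and the DP table's final entry dp[7][7] is also 3, so no common subsequence is longer.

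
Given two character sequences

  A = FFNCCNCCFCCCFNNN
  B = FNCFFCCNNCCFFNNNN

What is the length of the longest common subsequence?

12

Pick F (A #1, B #4); then F (A #2, B #5); then C (A #4, B #6); then C (A #5, B #7); then N (A #6, B #9); then C (A #7, B #10); then C (A #8, B #11); then F (A #9, B #12); then F (A #13, B #13); then N (A #14, B #15); then N (A #15, B #16); then N (A #16, B #17); all 12 characters appear in both, in order. The LCS DP gives dp[16][17] = 12, so this is optimal.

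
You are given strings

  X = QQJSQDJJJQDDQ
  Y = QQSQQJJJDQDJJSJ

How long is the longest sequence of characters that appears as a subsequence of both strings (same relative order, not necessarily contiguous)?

Match Q at X[1]=Y[1], then Q at X[2]=Y[2], then S at X[4]=Y[3], then Q at X[5]=Y[5], then J at X[7]=Y[6], then J at X[8]=Y[7], then J at X[9]=Y[8], then Q at X[10]=Y[10], then D at X[11]=Y[11] — 9 characters in the same relative order in both, and the DP table's final entry dp[13][15] is also 9, so no common subsequence is longer.

9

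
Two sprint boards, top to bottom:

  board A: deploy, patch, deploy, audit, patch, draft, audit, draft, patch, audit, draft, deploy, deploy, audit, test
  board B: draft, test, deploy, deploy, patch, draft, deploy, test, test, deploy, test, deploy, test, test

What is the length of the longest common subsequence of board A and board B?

7

Taking deploy (board A #1, board B #3); then deploy (board A #3, board B #4); then patch (board A #5, board B #5); then draft (board A #6, board B #6); then deploy (board A #12, board B #10); then deploy (board A #13, board B #12); then test (board A #15, board B #14) gives a common subsequence of length 7. dp[15][14] = 7 confirms this is the maximum.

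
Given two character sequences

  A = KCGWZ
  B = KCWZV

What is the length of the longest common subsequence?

Let dp[i][j] be the LCS length of the first i characters of A and the first j characters of B. dp[i][j] = dp[i-1][j-1]+1 when the i-th and j-th characters match, else max(dp[i-1][j], dp[i][j-1]).
    ·  K  C  W  Z  V
 ·  0  0  0  0  0  0
 K  0  1  1  1  1  1
 C  0  1  2  2  2  2
 G  0  1  2  2  2  2
 W  0  1  2  3  3  3
 Z  0  1  2  3  4  4
dp[5][5] = 4. One LCS (by backtracking along matches): KCWZ.

4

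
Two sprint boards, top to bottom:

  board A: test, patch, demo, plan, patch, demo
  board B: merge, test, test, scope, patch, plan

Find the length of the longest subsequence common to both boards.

3

Pick test at board A[1]=board B[3], then patch at board A[2]=board B[5], then plan at board A[4]=board B[6]; all 3 tasks appear in both, in order. dp[6][6] = 3 confirms this is the maximum.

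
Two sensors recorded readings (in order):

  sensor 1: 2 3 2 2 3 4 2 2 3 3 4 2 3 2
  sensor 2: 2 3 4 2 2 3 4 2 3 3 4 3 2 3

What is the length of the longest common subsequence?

Taking 2 at sensor 1[1]=sensor 2[1]; then 3 at sensor 1[2]=sensor 2[2]; then 2 at sensor 1[3]=sensor 2[4]; then 2 at sensor 1[4]=sensor 2[5]; then 3 at sensor 1[5]=sensor 2[6]; then 4 at sensor 1[6]=sensor 2[7]; then 2 at sensor 1[8]=sensor 2[8]; then 3 at sensor 1[9]=sensor 2[9]; then 3 at sensor 1[10]=sensor 2[10]; then 4 at sensor 1[11]=sensor 2[11]; then 2 at sensor 1[12]=sensor 2[13]; then 3 at sensor 1[13]=sensor 2[14] gives a common subsequence of length 12. The LCS DP gives dp[14][14] = 12, so this is optimal.

12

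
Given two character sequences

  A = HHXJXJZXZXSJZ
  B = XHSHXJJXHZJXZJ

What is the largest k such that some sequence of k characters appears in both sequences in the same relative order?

9

Match H (A #1, B #2) → H (A #2, B #4) → X (A #3, B #5) → J (A #4, B #7) → X (A #5, B #8) → J (A #6, B #11) → X (A #8, B #12) → Z (A #9, B #13) → J (A #12, B #14) — 9 characters in the same relative order in both. The LCS DP gives dp[13][14] = 9, so this is optimal.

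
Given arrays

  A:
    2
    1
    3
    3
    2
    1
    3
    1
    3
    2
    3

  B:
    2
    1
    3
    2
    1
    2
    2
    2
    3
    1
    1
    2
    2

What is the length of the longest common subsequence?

Let dp[i][j] be the LCS length of the first i values of A and the first j values of B. dp[i][j] = dp[i-1][j-1]+1 when the i-th and j-th values match, else max(dp[i-1][j], dp[i][j-1]).
    ·  2  1  3  2  1  2  2  2  3  1  1  2  2
 ·  0  0  0  0  0  0  0  0  0  0  0  0  0  0
 2  0  1  1  1  1  1  1  1  1  1  1  1  1  1
 1  0  1  2  2  2  2  2  2  2  2  2  2  2  2
 3  0  1  2  3  3  3  3  3  3  3  3  3  3  3
 3  0  1  2  3  3  3  3  3  3  4  4  4  4  4
 2  0  1  2  3  4  4  4  4  4  4  4  4  5  5
 1  0  1  2  3  4  5  5  5  5  5  5  5  5  5
 3  0  1  2  3  4  5  5  5  5  6  6  6  6  6
 1  0  1  2  3  4  5  5  5  5  6  7  7  7  7
 3  0  1  2  3  4  5  5  5  5  6  7  7  7  7
 2  0  1  2  3  4  5  6  6  6  6  7  7  8  8
 3  0  1  2  3  4  5  6  6  6  7  7  7  8  8
dp[11][13] = 8. One LCS (by backtracking along matches): 2, 1, 3, 2, 1, 3, 1, 2.

8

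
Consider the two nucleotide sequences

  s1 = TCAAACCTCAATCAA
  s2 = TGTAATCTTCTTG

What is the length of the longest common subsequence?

One common subsequence of length 7: T (s1 #1, s2 #3) → A (s1 #3, s2 #4) → A (s1 #4, s2 #5) → C (s1 #6, s2 #7) → C (s1 #7, s2 #10) → T (s1 #8, s2 #11) → T (s1 #12, s2 #12), and the DP table's final entry dp[15][13] is also 7, so no common subsequence is longer.

7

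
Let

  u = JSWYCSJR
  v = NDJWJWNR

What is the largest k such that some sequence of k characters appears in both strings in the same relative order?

4

Pick J (u #1, v #3), W (u #3, v #4), J (u #7, v #5), R (u #8, v #8); all 4 characters appear in both, in order. The LCS DP gives dp[8][8] = 4, so this is optimal.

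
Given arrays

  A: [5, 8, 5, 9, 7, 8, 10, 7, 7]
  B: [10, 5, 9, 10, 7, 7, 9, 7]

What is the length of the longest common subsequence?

Pick 5 [3,2]; then 9 [4,3]; then 7 [5,5]; then 7 [8,6]; then 7 [9,8]; all 5 values appear in both, in order. dp[9][8] = 5 confirms this is the maximum.

5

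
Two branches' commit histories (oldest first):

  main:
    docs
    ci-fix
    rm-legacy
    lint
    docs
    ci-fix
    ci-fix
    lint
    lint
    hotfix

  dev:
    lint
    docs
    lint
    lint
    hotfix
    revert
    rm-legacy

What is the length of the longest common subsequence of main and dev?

5

Match lint at main[4]=dev[1]; then docs at main[5]=dev[2]; then lint at main[8]=dev[3]; then lint at main[9]=dev[4]; then hotfix at main[10]=dev[5] — 5 commits in the same relative order in both. dp[10][7] = 5 confirms this is the maximum.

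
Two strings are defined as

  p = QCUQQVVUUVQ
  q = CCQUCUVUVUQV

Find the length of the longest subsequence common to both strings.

7

Taking Q (p #1, q #3); then C (p #2, q #5); then U (p #3, q #6); then V (p #6, q #7); then V (p #7, q #9); then U (p #8, q #10); then V (p #10, q #12) gives a common subsequence of length 7, and the DP table's final entry dp[11][12] is also 7, so no common subsequence is longer.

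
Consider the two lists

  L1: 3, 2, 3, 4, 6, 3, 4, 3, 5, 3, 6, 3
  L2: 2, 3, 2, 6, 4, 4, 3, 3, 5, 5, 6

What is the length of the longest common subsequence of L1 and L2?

Match 3 (L1 #1, L2 #2); then 2 (L1 #2, L2 #3); then 4 (L1 #4, L2 #6); then 3 (L1 #6, L2 #7); then 3 (L1 #8, L2 #8); then 5 (L1 #9, L2 #10); then 6 (L1 #11, L2 #11) — 7 values in the same relative order in both. Since dp[12][11] = 7, nothing longer is possible.

7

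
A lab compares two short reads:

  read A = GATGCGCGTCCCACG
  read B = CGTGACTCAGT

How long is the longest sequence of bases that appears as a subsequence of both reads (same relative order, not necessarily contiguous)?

8

Taking G [1,2]; then T [3,3]; then G [4,4]; then C [7,6]; then T [9,7]; then C [12,8]; then A [13,9]; then G [15,10] gives a common subsequence of length 8, and the DP table's final entry dp[15][11] is also 8, so no common subsequence is longer.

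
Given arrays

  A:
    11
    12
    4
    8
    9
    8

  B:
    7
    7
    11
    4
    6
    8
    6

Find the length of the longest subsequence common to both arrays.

Let dp[i][j] be the LCS length of the first i values of A and the first j values of B. dp[i][j] = dp[i-1][j-1]+1 when the i-th and j-th values match, else max(dp[i-1][j], dp[i][j-1]).
    ·  7  7 11  4  6  8  6
 ·  0  0  0  0  0  0  0  0
11  0  0  0  1  1  1  1  1
12  0  0  0  1  1  1  1  1
 4  0  0  0  1  2  2  2  2
 8  0  0  0  1  2  2  3  3
 9  0  0  0  1  2  2  3  3
 8  0  0  0  1  2  2  3  3
dp[6][7] = 3. One LCS (by backtracking along matches): 11, 4, 8.

3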